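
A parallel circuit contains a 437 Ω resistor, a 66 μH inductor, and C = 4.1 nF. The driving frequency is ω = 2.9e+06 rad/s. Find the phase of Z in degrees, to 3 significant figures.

-71.1°

X_L = ωL = 191 Ω
X_C = 1/(ωC) = 84.1 Ω
Parallel: admittances add. Y = 1/R + 1/(jωL) + jωC
Y = (0.00229 + j0.00667) S
|Y| = 0.00705 S → |Z| = 1/|Y| = 142 Ω, ∠Z = −∠Y = -71.1°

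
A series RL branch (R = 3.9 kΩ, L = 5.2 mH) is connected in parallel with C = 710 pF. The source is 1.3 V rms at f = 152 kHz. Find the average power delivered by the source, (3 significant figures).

165 μW

ω = 2πf = 955000 rad/s
X_L = ωL = 4970 Ω
X_C = 1/(ωC) = 1470 Ω
Branch 1 (R+jX_L): Z₁ = 3900 + j4970 Ω, |Z₁| = 6310 Ω
Branch 2 (−jX_C): Z₂ = −j1470 Ω
Parallel: Z = Z₁Z₂/(Z₁+Z₂), |Z| = 1780 Ω, ∠Z = -80.0°
I = V/|Z| = 731 μA
P = VI cos φ = 1.3 × 0.000731 × cos(-80.0°) = 165 μW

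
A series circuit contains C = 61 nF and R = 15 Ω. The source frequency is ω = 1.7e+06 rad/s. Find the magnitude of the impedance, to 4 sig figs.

X_C = 1/(ωC) = 9.643 Ω
Z = 15.00 − j9.643 Ω
|Z| = √(15.00² + 9.643²) = 17.83 Ω

17.83 Ω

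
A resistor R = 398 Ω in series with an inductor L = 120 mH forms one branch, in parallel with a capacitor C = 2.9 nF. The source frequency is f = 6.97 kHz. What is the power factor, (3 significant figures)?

0.224

ω = 2πf = 43790 rad/s
X_L = ωL = 5260 Ω
X_C = 1/(ωC) = 7870 Ω
Branch 1 (R+jX_L): Z₁ = 398 + j5260 Ω, |Z₁| = 5270 Ω
Branch 2 (−jX_C): Z₂ = −j7870 Ω
Parallel: Z = Z₁Z₂/(Z₁+Z₂), |Z| = 15700 Ω, ∠Z = 77.0°
cos φ = cos(77.0°) = 0.224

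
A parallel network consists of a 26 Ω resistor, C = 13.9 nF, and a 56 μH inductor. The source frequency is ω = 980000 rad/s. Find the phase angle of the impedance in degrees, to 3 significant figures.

X_L = ωL = 54.9 Ω
X_C = 1/(ωC) = 73.4 Ω
Parallel: admittances add. Y = 1/R + 1/(jωL) + jωC
Y = (0.0385 − j0.00460) S
|Y| = 0.0387 S → |Z| = 1/|Y| = 25.8 Ω, ∠Z = −∠Y = 6.82°

6.82°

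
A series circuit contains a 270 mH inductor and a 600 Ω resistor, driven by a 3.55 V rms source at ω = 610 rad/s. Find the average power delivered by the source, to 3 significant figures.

19.5 mW

X_L = ωL = 165 Ω
Z = 600 + j165 Ω
|Z| = √(600² + 165²) = 622 Ω
∠Z = arctan(165/600) = 15.3°
I = V/|Z| = 5.71 mA
P = VI cos φ = 3.55 × 0.00571 × cos(15.3°) = 19.5 mW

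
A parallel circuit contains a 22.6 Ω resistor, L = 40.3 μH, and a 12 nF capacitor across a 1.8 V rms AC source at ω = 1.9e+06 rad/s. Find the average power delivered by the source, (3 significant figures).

143 mW

X_L = ωL = 76.6 Ω
X_C = 1/(ωC) = 43.9 Ω
Parallel: admittances add. Y = 1/R + 1/(jωL) + jωC
Y = (0.0442 + j0.00974) S
|Y| = 0.0453 S → |Z| = 1/|Y| = 22.1 Ω, ∠Z = −∠Y = -12.4°
I = V/|Z| = 81.6 mA
P = VI cos φ = 1.8 × 0.0816 × cos(-12.4°) = 143 mW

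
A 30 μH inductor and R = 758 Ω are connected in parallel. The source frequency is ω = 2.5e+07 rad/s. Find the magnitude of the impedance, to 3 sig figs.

533 Ω

X_L = ωL = 750 Ω
Parallel: admittances add. Y = 1/R + 1/(jωL)
Y = (0.00132 − j0.00133) S
|Y| = 0.00188 S → |Z| = 1/|Y| = 533 Ω, ∠Z = −∠Y = 45.3°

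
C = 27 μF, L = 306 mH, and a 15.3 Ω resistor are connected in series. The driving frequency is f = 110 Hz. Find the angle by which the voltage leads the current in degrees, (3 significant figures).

84.5°

ω = 2πf = 691.2 rad/s
X_L = ωL = 211 Ω
X_C = 1/(ωC) = 53.6 Ω
Net reactance X = X_L − X_C = 158 Ω
Z = 15.3 + j158 Ω
|Z| = √(15.3² + 158²) = 159 Ω
∠Z = arctan(158/15.3) = 84.5°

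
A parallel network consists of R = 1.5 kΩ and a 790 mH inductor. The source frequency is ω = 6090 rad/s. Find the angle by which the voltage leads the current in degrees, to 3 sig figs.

X_L = ωL = 4810 Ω
Parallel: admittances add. Y = 1/R + 1/(jωL)
Y = (0.000667 − j0.000208) S
|Y| = 0.000698 S → |Z| = 1/|Y| = 1430 Ω, ∠Z = −∠Y = 17.3°

17.3°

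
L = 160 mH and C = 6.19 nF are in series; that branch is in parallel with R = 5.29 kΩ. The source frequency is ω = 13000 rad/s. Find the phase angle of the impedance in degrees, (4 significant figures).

X_L = ωL = 2080 Ω
X_C = 1/(ωC) = 12430 Ω
Branch 1: Z₁ = R = 5290 Ω
Branch 2 (series LC): Z₂ = j(X_L − X_C) = −j10350 Ω
Parallel: Z = Z₁Z₂/(Z₁+Z₂), |Z| = 4710 Ω, ∠Z = -27.08°

-27.08°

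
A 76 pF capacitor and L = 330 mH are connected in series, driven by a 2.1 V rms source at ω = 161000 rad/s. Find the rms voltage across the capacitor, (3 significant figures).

6.00 V

X_L = ωL = 53100 Ω
X_C = 1/(ωC) = 81700 Ω
Net reactance X = X_L − X_C = -28600 Ω
Z = − j28600 Ω
|Z| = √(0² + 28600²) = 28600 Ω
I = V/|Z| = 73.4 μA
V_C = I·|Z_C| = 7.34e-05 × 81700 = 6.00 V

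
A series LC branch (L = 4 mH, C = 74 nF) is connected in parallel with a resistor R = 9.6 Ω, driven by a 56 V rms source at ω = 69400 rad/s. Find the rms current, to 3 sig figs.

X_L = ωL = 278 Ω
X_C = 1/(ωC) = 195 Ω
Branch 1: Z₁ = R = 9.60 Ω
Branch 2 (series LC): Z₂ = j(X_L − X_C) = j82.9 Ω
Parallel: Z = Z₁Z₂/(Z₁+Z₂), |Z| = 9.54 Ω, ∠Z = 6.61°
I = V/|Z| = 56/9.54 = 5.87 A

5.87 A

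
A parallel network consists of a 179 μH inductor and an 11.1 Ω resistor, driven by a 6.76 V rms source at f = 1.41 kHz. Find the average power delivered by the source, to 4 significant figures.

4.117 W

ω = 2πf = 8859 rad/s
X_L = ωL = 1.586 Ω
Parallel: admittances add. Y = 1/R + 1/(jωL)
Y = (0.09009 − j0.6306) S
|Y| = 0.6370 S → |Z| = 1/|Y| = 1.570 Ω, ∠Z = −∠Y = 81.87°
I = V/|Z| = 4.306 A
P = VI cos φ = 6.76 × 4.306 × cos(81.87°) = 4.117 W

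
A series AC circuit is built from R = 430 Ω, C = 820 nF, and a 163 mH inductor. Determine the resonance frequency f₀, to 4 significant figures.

435.3 Hz

ω₀ = 1/√(LC) = 1/√(0.163 × 8.2e-07) = 2735 rad/s
f₀ = ω₀/(2π) = 435.3 Hz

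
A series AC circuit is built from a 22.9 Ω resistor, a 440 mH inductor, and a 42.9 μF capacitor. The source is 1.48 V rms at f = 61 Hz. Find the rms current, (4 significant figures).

13.43 mA

ω = 2πf = 383.3 rad/s
X_L = ωL = 168.6 Ω
X_C = 1/(ωC) = 60.82 Ω
Net reactance X = X_L − X_C = 107.8 Ω
Z = 22.90 + j107.8 Ω
|Z| = √(22.90² + 107.8²) = 110.2 Ω
I = V/|Z| = 1.48/110.2 = 13.43 mA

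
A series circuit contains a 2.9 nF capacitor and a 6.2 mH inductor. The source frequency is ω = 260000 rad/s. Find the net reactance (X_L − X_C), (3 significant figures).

286 Ω

X_L = ωL = 1610 Ω
X_C = 1/(ωC) = 1330 Ω
X = 1610 − 1330 = 286 Ω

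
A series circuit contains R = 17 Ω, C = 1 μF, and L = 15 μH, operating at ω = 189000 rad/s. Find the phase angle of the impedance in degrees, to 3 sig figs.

-8.22°

X_L = ωL = 2.83 Ω
X_C = 1/(ωC) = 5.29 Ω
Net reactance X = X_L − X_C = -2.46 Ω
Z = 17.0 − j2.46 Ω
|Z| = √(17.0² + 2.46²) = 17.2 Ω
∠Z = arctan(-2.46/17.0) = -8.22°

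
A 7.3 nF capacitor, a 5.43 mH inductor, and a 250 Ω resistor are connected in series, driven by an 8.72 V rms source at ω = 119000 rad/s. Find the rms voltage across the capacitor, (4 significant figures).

17.81 V

X_L = ωL = 646.2 Ω
X_C = 1/(ωC) = 1151 Ω
Net reactance X = X_L − X_C = -505.0 Ω
Z = 250.0 − j505.0 Ω
|Z| = √(250.0² + 505.0²) = 563.5 Ω
I = V/|Z| = 15.48 mA
V_C = I·|Z_C| = 0.01548 × 1151 = 17.81 V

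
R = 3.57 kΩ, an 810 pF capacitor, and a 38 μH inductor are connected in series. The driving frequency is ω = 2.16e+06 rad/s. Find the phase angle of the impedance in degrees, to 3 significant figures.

X_L = ωL = 82.1 Ω
X_C = 1/(ωC) = 572 Ω
Net reactance X = X_L − X_C = -489 Ω
Z = 3570 − j489 Ω
|Z| = √(3570² + 489²) = 3600 Ω
∠Z = arctan(-489/3570) = -7.81°

-7.81°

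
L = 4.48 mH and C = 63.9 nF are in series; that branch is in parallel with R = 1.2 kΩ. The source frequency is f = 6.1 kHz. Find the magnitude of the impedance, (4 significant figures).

232.1 Ω

ω = 2πf = 38330 rad/s
X_L = ωL = 171.7 Ω
X_C = 1/(ωC) = 408.3 Ω
Branch 1: Z₁ = R = 1200 Ω
Branch 2 (series LC): Z₂ = j(X_L − X_C) = −j236.6 Ω
Parallel: Z = Z₁Z₂/(Z₁+Z₂), |Z| = 232.1 Ω, ∠Z = -78.85°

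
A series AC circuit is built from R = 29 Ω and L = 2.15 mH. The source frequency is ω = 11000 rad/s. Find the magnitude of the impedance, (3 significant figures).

X_L = ωL = 23.6 Ω
Z = 29.0 + j23.6 Ω
|Z| = √(29.0² + 23.6²) = 37.4 Ω

37.4 Ω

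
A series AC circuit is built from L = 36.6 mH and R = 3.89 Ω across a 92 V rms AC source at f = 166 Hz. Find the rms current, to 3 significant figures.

2.40 A

ω = 2πf = 1043 rad/s
X_L = ωL = 38.2 Ω
Z = 3.89 + j38.2 Ω
|Z| = √(3.89² + 38.2²) = 38.4 Ω
I = V/|Z| = 92/38.4 = 2.40 A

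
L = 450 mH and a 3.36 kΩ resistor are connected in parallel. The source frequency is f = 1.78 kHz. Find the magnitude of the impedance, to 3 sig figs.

ω = 2πf = 11180 rad/s
X_L = ωL = 5030 Ω
Parallel: admittances add. Y = 1/R + 1/(jωL)
Y = (0.000298 − j0.000199) S
|Y| = 0.000358 S → |Z| = 1/|Y| = 2790 Ω, ∠Z = −∠Y = 33.7°

2790 Ω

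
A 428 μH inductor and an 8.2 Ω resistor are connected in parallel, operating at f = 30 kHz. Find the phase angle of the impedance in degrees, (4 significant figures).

5.804°

ω = 2πf = 188500 rad/s
X_L = ωL = 80.68 Ω
Parallel: admittances add. Y = 1/R + 1/(jωL)
Y = (0.1220 − j0.01240) S
|Y| = 0.1226 S → |Z| = 1/|Y| = 8.158 Ω, ∠Z = −∠Y = 5.804°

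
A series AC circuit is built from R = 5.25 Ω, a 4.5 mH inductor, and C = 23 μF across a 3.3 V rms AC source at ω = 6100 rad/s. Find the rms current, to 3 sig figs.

X_L = ωL = 27.4 Ω
X_C = 1/(ωC) = 7.13 Ω
Net reactance X = X_L − X_C = 20.3 Ω
Z = 5.25 + j20.3 Ω
|Z| = √(5.25² + 20.3²) = 21.0 Ω
I = V/|Z| = 3.3/21.0 = 157 mA

157 mA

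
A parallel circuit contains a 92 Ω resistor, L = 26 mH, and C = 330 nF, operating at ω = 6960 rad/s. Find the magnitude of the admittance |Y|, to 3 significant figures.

11.3 mS

X_L = ωL = 181 Ω
X_C = 1/(ωC) = 435 Ω
Parallel: admittances add. Y = 1/R + 1/(jωL) + jωC
Y = (0.0109 − j0.00323) S
|Y| = 0.0113 S → |Z| = 1/|Y| = 88.2 Ω, ∠Z = −∠Y = 16.5°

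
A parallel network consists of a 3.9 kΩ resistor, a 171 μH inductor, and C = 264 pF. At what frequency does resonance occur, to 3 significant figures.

749 kHz

ω₀ = 1/√(LC) = 1/√(0.000171 × 2.64e-10) = 4.707e+06 rad/s
f₀ = ω₀/(2π) = 749 kHz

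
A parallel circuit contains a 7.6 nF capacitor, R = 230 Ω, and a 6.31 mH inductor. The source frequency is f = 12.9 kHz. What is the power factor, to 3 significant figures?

ω = 2πf = 81050 rad/s
X_L = ωL = 511 Ω
X_C = 1/(ωC) = 1620 Ω
Parallel: admittances add. Y = 1/R + 1/(jωL) + jωC
Y = (0.00435 − j0.00134) S
|Y| = 0.00455 S → |Z| = 1/|Y| = 220 Ω, ∠Z = −∠Y = 17.1°
cos φ = cos(17.1°) = 0.956

0.956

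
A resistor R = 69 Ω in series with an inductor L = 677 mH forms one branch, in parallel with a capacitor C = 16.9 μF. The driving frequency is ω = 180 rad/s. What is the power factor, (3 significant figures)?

X_L = ωL = 122 Ω
X_C = 1/(ωC) = 329 Ω
Branch 1 (R+jX_L): Z₁ = 69.0 + j122 Ω, |Z₁| = 140 Ω
Branch 2 (−jX_C): Z₂ = −j329 Ω
Parallel: Z = Z₁Z₂/(Z₁+Z₂), |Z| = 211 Ω, ∠Z = 42.0°
cos φ = cos(42.0°) = 0.743

0.743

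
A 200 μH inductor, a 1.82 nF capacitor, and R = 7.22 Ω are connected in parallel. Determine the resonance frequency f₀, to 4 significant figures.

ω₀ = 1/√(LC) = 1/√(0.0002 × 1.82e-09) = 1.657e+06 rad/s
f₀ = ω₀/(2π) = 263.8 kHz

263.8 kHz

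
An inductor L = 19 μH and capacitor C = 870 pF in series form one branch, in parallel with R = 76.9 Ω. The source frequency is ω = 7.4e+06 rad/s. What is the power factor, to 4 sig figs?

X_L = ωL = 140.6 Ω
X_C = 1/(ωC) = 155.3 Ω
Branch 1: Z₁ = R = 76.90 Ω
Branch 2 (series LC): Z₂ = j(X_L − X_C) = −j14.73 Ω
Parallel: Z = Z₁Z₂/(Z₁+Z₂), |Z| = 14.46 Ω, ∠Z = -79.16°
cos φ = cos(-79.16°) = 0.1881

0.1881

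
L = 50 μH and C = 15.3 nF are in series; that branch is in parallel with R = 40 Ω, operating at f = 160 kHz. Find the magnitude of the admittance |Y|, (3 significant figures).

ω = 2πf = 1.005e+06 rad/s
X_L = ωL = 50.3 Ω
X_C = 1/(ωC) = 65.0 Ω
Branch 1: Z₁ = R = 40.0 Ω
Branch 2 (series LC): Z₂ = j(X_L − X_C) = −j14.7 Ω
Parallel: Z = Z₁Z₂/(Z₁+Z₂), |Z| = 13.8 Ω, ∠Z = -69.8°
|Y| = 1/|Z| = 72.3 mS

72.3 mS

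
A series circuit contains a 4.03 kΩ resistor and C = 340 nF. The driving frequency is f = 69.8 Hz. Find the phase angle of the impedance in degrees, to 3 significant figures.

ω = 2πf = 438.6 rad/s
X_C = 1/(ωC) = 6710 Ω
Z = 4030 − j6710 Ω
|Z| = √(4030² + 6710²) = 7820 Ω
∠Z = arctan(-6710/4030) = -59.0°

-59.0°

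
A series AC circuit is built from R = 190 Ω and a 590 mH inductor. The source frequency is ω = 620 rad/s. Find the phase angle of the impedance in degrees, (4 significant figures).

62.55°

X_L = ωL = 365.8 Ω
Z = 190.0 + j365.8 Ω
|Z| = √(190.0² + 365.8²) = 412.2 Ω
∠Z = arctan(365.8/190.0) = 62.55°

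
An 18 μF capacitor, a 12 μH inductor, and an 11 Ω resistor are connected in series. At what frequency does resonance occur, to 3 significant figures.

ω₀ = 1/√(LC) = 1/√(1.2e-05 × 1.8e-05) = 68040 rad/s
f₀ = ω₀/(2π) = 10.8 kHz

10.8 kHz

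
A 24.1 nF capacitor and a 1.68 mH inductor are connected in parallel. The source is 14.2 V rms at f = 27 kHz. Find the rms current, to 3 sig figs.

ω = 2πf = 169600 rad/s
X_L = ωL = 285 Ω
X_C = 1/(ωC) = 245 Ω
Parallel: admittances add. Y = 1/(jωL) + jωC
Y = (0 + j0.000580) S
|Y| = 0.000580 S → |Z| = 1/|Y| = 1720 Ω, ∠Z = −∠Y = -90.0°
I = V/|Z| = 14.2/1720 = 8.23 mA

8.23 mA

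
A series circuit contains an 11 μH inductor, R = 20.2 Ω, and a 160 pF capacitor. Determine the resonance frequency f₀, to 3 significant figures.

ω₀ = 1/√(LC) = 1/√(1.1e-05 × 1.6e-10) = 2.384e+07 rad/s
f₀ = ω₀/(2π) = 3.79 MHz

3.79 MHz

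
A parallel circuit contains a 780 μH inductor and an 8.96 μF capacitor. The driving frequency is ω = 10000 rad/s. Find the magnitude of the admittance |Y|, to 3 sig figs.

X_L = ωL = 7.80 Ω
X_C = 1/(ωC) = 11.2 Ω
Parallel: admittances add. Y = 1/(jωL) + jωC
Y = (0 − j0.0386) S
|Y| = 0.0386 S → |Z| = 1/|Y| = 25.9 Ω, ∠Z = −∠Y = 90.0°

38.6 mS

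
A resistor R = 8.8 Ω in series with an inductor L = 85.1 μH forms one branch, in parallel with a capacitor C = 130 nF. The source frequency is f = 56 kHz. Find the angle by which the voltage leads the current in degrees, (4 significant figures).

-58.94°

ω = 2πf = 351900 rad/s
X_L = ωL = 29.94 Ω
X_C = 1/(ωC) = 21.86 Ω
Branch 1 (R+jX_L): Z₁ = 8.800 + j29.94 Ω, |Z₁| = 31.21 Ω
Branch 2 (−jX_C): Z₂ = −j21.86 Ω
Parallel: Z = Z₁Z₂/(Z₁+Z₂), |Z| = 57.11 Ω, ∠Z = -58.94°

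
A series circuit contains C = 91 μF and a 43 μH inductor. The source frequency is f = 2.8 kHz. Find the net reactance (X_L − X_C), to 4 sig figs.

ω = 2πf = 17590 rad/s
X_L = ωL = 0.7565 Ω
X_C = 1/(ωC) = 0.6246 Ω
X = 0.7565 − 0.6246 = 0.1319 Ω

0.1319 Ω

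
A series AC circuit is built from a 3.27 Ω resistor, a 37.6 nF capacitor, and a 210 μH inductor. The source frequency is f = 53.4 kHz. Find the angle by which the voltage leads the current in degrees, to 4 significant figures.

-69.63°

ω = 2πf = 335500 rad/s
X_L = ωL = 70.46 Ω
X_C = 1/(ωC) = 79.27 Ω
Net reactance X = X_L − X_C = -8.807 Ω
Z = 3.270 − j8.807 Ω
|Z| = √(3.270² + 8.807²) = 9.395 Ω
∠Z = arctan(-8.807/3.270) = -69.63°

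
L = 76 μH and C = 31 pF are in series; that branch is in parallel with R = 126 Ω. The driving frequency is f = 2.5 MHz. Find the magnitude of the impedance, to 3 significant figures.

125 Ω

ω = 2πf = 1.571e+07 rad/s
X_L = ωL = 1190 Ω
X_C = 1/(ωC) = 2050 Ω
Branch 1: Z₁ = R = 126 Ω
Branch 2 (series LC): Z₂ = j(X_L − X_C) = −j860 Ω
Parallel: Z = Z₁Z₂/(Z₁+Z₂), |Z| = 125 Ω, ∠Z = -8.34°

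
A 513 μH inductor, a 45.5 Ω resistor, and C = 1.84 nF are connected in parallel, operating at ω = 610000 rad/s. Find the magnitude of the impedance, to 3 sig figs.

45.3 Ω

X_L = ωL = 313 Ω
X_C = 1/(ωC) = 891 Ω
Parallel: admittances add. Y = 1/R + 1/(jωL) + jωC
Y = (0.0220 − j0.00207) S
|Y| = 0.0221 S → |Z| = 1/|Y| = 45.3 Ω, ∠Z = −∠Y = 5.39°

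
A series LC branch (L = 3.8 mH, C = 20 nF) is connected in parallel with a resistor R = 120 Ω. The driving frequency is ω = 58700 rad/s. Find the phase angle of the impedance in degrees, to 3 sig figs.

-10.8°

X_L = ωL = 223 Ω
X_C = 1/(ωC) = 852 Ω
Branch 1: Z₁ = R = 120 Ω
Branch 2 (series LC): Z₂ = j(X_L − X_C) = −j629 Ω
Parallel: Z = Z₁Z₂/(Z₁+Z₂), |Z| = 118 Ω, ∠Z = -10.8°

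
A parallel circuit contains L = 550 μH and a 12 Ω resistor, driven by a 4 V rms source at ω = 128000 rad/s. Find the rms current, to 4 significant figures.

X_L = ωL = 70.40 Ω
Parallel: admittances add. Y = 1/R + 1/(jωL)
Y = (0.08333 − j0.01420) S
|Y| = 0.08454 S → |Z| = 1/|Y| = 11.83 Ω, ∠Z = −∠Y = 9.673°
I = V/|Z| = 4/11.83 = 338.1 mA

338.1 mA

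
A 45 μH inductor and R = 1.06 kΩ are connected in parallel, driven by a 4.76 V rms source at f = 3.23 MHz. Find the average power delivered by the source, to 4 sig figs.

21.38 mW

ω = 2πf = 2.029e+07 rad/s
X_L = ωL = 913.3 Ω
Parallel: admittances add. Y = 1/R + 1/(jωL)
Y = (0.0009434 − j0.001095) S
|Y| = 0.001445 S → |Z| = 1/|Y| = 691.9 Ω, ∠Z = −∠Y = 49.25°
I = V/|Z| = 6.880 mA
P = VI cos φ = 4.76 × 0.006880 × cos(49.25°) = 21.38 mW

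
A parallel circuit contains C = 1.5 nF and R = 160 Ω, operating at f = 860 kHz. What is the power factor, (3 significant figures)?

ω = 2πf = 5.404e+06 rad/s
X_C = 1/(ωC) = 123 Ω
Parallel: admittances add. Y = 1/R + jωC
Y = (0.00625 + j0.00811) S
|Y| = 0.0102 S → |Z| = 1/|Y| = 97.7 Ω, ∠Z = −∠Y = -52.4°
cos φ = cos(-52.4°) = 0.611

0.611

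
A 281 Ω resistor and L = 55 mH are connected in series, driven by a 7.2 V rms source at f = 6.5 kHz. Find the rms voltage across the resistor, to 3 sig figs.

ω = 2πf = 40840 rad/s
X_L = ωL = 2250 Ω
Z = 281 + j2250 Ω
|Z| = √(281² + 2250²) = 2260 Ω
I = V/|Z| = 3.18 mA
V_R = I·|Z_R| = 0.00318 × 281 = 0.894 V

0.894 V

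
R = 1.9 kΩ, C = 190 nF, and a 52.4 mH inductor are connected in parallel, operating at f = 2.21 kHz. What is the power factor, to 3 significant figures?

ω = 2πf = 13890 rad/s
X_L = ωL = 728 Ω
X_C = 1/(ωC) = 379 Ω
Parallel: admittances add. Y = 1/R + 1/(jωL) + jωC
Y = (0.000526 + j0.00126) S
|Y| = 0.00137 S → |Z| = 1/|Y| = 730 Ω, ∠Z = −∠Y = -67.4°
cos φ = cos(-67.4°) = 0.384

0.384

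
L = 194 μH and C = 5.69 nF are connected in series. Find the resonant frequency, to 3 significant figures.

151 kHz

ω₀ = 1/√(LC) = 1/√(0.000194 × 5.69e-09) = 951800 rad/s
f₀ = ω₀/(2π) = 151 kHz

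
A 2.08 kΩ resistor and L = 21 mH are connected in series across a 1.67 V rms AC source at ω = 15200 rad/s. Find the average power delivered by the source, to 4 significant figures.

1.310 mW

X_L = ωL = 319.2 Ω
Z = 2080 + j319.2 Ω
|Z| = √(2080² + 319.2²) = 2104 Ω
∠Z = arctan(319.2/2080) = 8.725°
I = V/|Z| = 793.6 μA
P = VI cos φ = 1.67 × 0.0007936 × cos(8.725°) = 1.310 mW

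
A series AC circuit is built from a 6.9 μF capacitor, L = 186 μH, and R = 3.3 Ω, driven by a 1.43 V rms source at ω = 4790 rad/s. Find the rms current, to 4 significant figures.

48.39 mA

X_L = ωL = 0.8909 Ω
X_C = 1/(ωC) = 30.26 Ω
Net reactance X = X_L − X_C = -29.37 Ω
Z = 3.300 − j29.37 Ω
|Z| = √(3.300² + 29.37²) = 29.55 Ω
I = V/|Z| = 1.43/29.55 = 48.39 mA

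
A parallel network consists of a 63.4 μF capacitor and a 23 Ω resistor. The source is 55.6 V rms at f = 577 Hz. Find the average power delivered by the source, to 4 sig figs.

134.4 W

ω = 2πf = 3625 rad/s
X_C = 1/(ωC) = 4.351 Ω
Parallel: admittances add. Y = 1/R + jωC
Y = (0.04348 + j0.2299) S
|Y| = 0.2339 S → |Z| = 1/|Y| = 4.275 Ω, ∠Z = −∠Y = -79.29°
I = V/|Z| = 13.01 A
P = VI cos φ = 55.6 × 13.01 × cos(-79.29°) = 134.4 W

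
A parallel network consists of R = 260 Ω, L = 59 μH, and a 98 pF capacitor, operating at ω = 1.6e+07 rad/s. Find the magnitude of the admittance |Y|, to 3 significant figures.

X_L = ωL = 944 Ω
X_C = 1/(ωC) = 638 Ω
Parallel: admittances add. Y = 1/R + 1/(jωL) + jωC
Y = (0.00385 + j0.000509) S
|Y| = 0.00388 S → |Z| = 1/|Y| = 258 Ω, ∠Z = −∠Y = -7.53°

3.88 mS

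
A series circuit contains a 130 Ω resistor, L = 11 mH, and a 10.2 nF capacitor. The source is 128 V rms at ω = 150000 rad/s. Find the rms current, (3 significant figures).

X_L = ωL = 1650 Ω
X_C = 1/(ωC) = 654 Ω
Net reactance X = X_L − X_C = 996 Ω
Z = 130 + j996 Ω
|Z| = √(130² + 996²) = 1000 Ω
I = V/|Z| = 128/1000 = 127 mA

127 mA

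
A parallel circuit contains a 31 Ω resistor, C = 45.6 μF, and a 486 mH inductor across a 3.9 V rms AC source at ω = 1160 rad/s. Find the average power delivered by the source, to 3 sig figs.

X_L = ωL = 564 Ω
X_C = 1/(ωC) = 18.9 Ω
Parallel: admittances add. Y = 1/R + 1/(jωL) + jωC
Y = (0.0323 + j0.0511) S
|Y| = 0.0604 S → |Z| = 1/|Y| = 16.5 Ω, ∠Z = −∠Y = -57.7°
I = V/|Z| = 236 mA
P = VI cos φ = 3.9 × 0.236 × cos(-57.7°) = 491 mW

491 mW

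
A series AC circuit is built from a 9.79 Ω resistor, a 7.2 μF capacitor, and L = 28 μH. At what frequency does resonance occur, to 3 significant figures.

11.2 kHz

ω₀ = 1/√(LC) = 1/√(2.8e-05 × 7.2e-06) = 70430 rad/s
f₀ = ω₀/(2π) = 11.2 kHz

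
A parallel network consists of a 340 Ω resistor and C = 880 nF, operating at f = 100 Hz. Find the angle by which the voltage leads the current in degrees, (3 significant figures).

-10.6°

ω = 2πf = 628.3 rad/s
X_C = 1/(ωC) = 1810 Ω
Parallel: admittances add. Y = 1/R + jωC
Y = (0.00294 + j0.000553) S
|Y| = 0.00299 S → |Z| = 1/|Y| = 334 Ω, ∠Z = −∠Y = -10.6°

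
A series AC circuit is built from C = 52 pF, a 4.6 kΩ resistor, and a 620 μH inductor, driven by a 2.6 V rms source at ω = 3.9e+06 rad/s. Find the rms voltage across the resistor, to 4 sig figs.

X_L = ωL = 2418 Ω
X_C = 1/(ωC) = 4931 Ω
Net reactance X = X_L − X_C = -2513 Ω
Z = 4600 − j2513 Ω
|Z| = √(4600² + 2513²) = 5242 Ω
I = V/|Z| = 496.0 μA
V_R = I·|Z_R| = 0.0004960 × 4600 = 2.282 V

2.282 V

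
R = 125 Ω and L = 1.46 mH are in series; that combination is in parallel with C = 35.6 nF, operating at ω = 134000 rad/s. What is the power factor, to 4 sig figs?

X_L = ωL = 195.6 Ω
X_C = 1/(ωC) = 209.6 Ω
Branch 1 (R+jX_L): Z₁ = 125.0 + j195.6 Ω, |Z₁| = 232.2 Ω
Branch 2 (−jX_C): Z₂ = −j209.6 Ω
Parallel: Z = Z₁Z₂/(Z₁+Z₂), |Z| = 386.9 Ω, ∠Z = -26.19°
cos φ = cos(-26.19°) = 0.8973

0.8973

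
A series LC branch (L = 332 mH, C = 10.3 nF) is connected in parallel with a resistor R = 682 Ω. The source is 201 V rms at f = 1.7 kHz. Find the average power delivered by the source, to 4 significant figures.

59.24 W

ω = 2πf = 10680 rad/s
X_L = ωL = 3546 Ω
X_C = 1/(ωC) = 9089 Ω
Branch 1: Z₁ = R = 682.0 Ω
Branch 2 (series LC): Z₂ = j(X_L − X_C) = −j5543 Ω
Parallel: Z = Z₁Z₂/(Z₁+Z₂), |Z| = 676.9 Ω, ∠Z = -7.014°
I = V/|Z| = 296.9 mA
P = VI cos φ = 201 × 0.2969 × cos(-7.014°) = 59.24 W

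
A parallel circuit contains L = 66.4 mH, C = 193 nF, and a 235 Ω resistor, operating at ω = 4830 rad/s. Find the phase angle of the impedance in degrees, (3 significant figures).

X_L = ωL = 321 Ω
X_C = 1/(ωC) = 1070 Ω
Parallel: admittances add. Y = 1/R + 1/(jωL) + jωC
Y = (0.00426 − j0.00219) S
|Y| = 0.00478 S → |Z| = 1/|Y| = 209 Ω, ∠Z = −∠Y = 27.2°

27.2°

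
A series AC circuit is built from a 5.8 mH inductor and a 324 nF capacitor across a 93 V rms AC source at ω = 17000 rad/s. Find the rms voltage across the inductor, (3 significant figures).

111 V

X_L = ωL = 98.6 Ω
X_C = 1/(ωC) = 182 Ω
Net reactance X = X_L − X_C = -83.0 Ω
Z = − j83.0 Ω
|Z| = √(0² + 83.0²) = 83.0 Ω
I = V/|Z| = 1.12 A
V_L = I·|Z_L| = 1.12 × 98.6 = 111 V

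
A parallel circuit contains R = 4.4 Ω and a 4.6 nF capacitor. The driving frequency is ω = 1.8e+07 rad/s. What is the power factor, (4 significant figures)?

X_C = 1/(ωC) = 12.08 Ω
Parallel: admittances add. Y = 1/R + jωC
Y = (0.2273 + j0.08280) S
|Y| = 0.2419 S → |Z| = 1/|Y| = 4.134 Ω, ∠Z = −∠Y = -20.02°
cos φ = cos(-20.02°) = 0.9396

0.9396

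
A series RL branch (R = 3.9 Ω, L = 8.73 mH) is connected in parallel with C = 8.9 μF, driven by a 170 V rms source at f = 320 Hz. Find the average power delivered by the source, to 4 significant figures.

348.6 W

ω = 2πf = 2011 rad/s
X_L = ωL = 17.55 Ω
X_C = 1/(ωC) = 55.88 Ω
Branch 1 (R+jX_L): Z₁ = 3.900 + j17.55 Ω, |Z₁| = 17.98 Ω
Branch 2 (−jX_C): Z₂ = −j55.88 Ω
Parallel: Z = Z₁Z₂/(Z₁+Z₂), |Z| = 26.08 Ω, ∠Z = 71.66°
I = V/|Z| = 6.518 A
P = VI cos φ = 170 × 6.518 × cos(71.66°) = 348.6 W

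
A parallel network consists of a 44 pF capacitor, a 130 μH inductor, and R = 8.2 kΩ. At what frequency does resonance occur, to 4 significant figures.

ω₀ = 1/√(LC) = 1/√(0.00013 × 4.4e-11) = 1.322e+07 rad/s
f₀ = ω₀/(2π) = 2.104 MHz

2.104 MHz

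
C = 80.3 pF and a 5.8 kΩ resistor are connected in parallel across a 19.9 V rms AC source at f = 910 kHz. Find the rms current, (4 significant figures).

ω = 2πf = 5.718e+06 rad/s
X_C = 1/(ωC) = 2178 Ω
Parallel: admittances add. Y = 1/R + jωC
Y = (0.0001724 + j0.0004591) S
|Y| = 0.0004904 S → |Z| = 1/|Y| = 2039 Ω, ∠Z = −∠Y = -69.42°
I = V/|Z| = 19.9/2039 = 9.760 mA

9.760 mA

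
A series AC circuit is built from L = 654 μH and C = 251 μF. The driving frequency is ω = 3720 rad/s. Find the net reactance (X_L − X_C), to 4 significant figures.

X_L = ωL = 2.433 Ω
X_C = 1/(ωC) = 1.071 Ω
X = 2.433 − 1.071 = 1.362 Ω

1.362 Ω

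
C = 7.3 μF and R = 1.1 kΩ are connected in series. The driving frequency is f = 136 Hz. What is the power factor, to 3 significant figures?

0.990

ω = 2πf = 854.5 rad/s
X_C = 1/(ωC) = 160 Ω
Z = 1100 − j160 Ω
|Z| = √(1100² + 160²) = 1110 Ω
∠Z = arctan(-160/1100) = -8.29°
cos φ = cos(-8.29°) = 0.990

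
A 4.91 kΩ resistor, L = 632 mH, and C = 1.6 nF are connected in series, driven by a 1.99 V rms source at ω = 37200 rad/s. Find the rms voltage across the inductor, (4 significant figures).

X_L = ωL = 23510 Ω
X_C = 1/(ωC) = 16800 Ω
Net reactance X = X_L − X_C = 6709 Ω
Z = 4910 + j6709 Ω
|Z| = √(4910² + 6709²) = 8314 Ω
I = V/|Z| = 239.4 μA
V_L = I·|Z_L| = 0.0002394 × 23510 = 5.627 V

5.627 V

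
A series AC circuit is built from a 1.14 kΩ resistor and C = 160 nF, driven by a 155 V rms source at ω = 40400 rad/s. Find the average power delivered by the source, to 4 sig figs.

20.69 W

X_C = 1/(ωC) = 154.7 Ω
Z = 1140 − j154.7 Ω
|Z| = √(1140² + 154.7²) = 1150 Ω
∠Z = arctan(-154.7/1140) = -7.728°
I = V/|Z| = 134.7 mA
P = VI cos φ = 155 × 0.1347 × cos(-7.728°) = 20.69 W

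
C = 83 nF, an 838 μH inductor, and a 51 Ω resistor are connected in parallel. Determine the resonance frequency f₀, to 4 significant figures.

ω₀ = 1/√(LC) = 1/√(0.000838 × 8.3e-08) = 119900 rad/s
f₀ = ω₀/(2π) = 19.08 kHz

19.08 kHz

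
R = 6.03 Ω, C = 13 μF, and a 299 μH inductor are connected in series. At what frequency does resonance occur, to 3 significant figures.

ω₀ = 1/√(LC) = 1/√(0.000299 × 1.3e-05) = 16040 rad/s
f₀ = ω₀/(2π) = 2.55 kHz

2.55 kHz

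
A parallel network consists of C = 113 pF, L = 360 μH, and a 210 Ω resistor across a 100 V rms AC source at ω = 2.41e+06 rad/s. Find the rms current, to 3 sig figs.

X_L = ωL = 868 Ω
X_C = 1/(ωC) = 3670 Ω
Parallel: admittances add. Y = 1/R + 1/(jωL) + jωC
Y = (0.00476 − j0.000880) S
|Y| = 0.00484 S → |Z| = 1/|Y| = 207 Ω, ∠Z = −∠Y = 10.5°
I = V/|Z| = 100/207 = 484 mA

484 mA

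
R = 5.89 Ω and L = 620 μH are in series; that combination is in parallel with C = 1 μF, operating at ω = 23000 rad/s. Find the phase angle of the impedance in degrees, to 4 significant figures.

X_L = ωL = 14.26 Ω
X_C = 1/(ωC) = 43.48 Ω
Branch 1 (R+jX_L): Z₁ = 5.890 + j14.26 Ω, |Z₁| = 15.43 Ω
Branch 2 (−jX_C): Z₂ = −j43.48 Ω
Parallel: Z = Z₁Z₂/(Z₁+Z₂), |Z| = 22.51 Ω, ∠Z = 56.16°

56.16°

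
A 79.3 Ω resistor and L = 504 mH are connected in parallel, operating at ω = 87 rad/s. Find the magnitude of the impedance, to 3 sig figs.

X_L = ωL = 43.8 Ω
Parallel: admittances add. Y = 1/R + 1/(jωL)
Y = (0.0126 − j0.0228) S
|Y| = 0.0261 S → |Z| = 1/|Y| = 38.4 Ω, ∠Z = −∠Y = 61.1°

38.4 Ω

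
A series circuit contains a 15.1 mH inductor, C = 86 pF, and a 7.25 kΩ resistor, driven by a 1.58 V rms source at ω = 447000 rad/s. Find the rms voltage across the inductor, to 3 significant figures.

0.518 V

X_L = ωL = 6750 Ω
X_C = 1/(ωC) = 26000 Ω
Net reactance X = X_L − X_C = -19300 Ω
Z = 7250 − j19300 Ω
|Z| = √(7250² + 19300²) = 20600 Ω
I = V/|Z| = 76.8 μA
V_L = I·|Z_L| = 7.68e-05 × 6750 = 0.518 V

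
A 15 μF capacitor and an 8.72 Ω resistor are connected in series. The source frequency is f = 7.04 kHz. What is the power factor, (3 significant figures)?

ω = 2πf = 44230 rad/s
X_C = 1/(ωC) = 1.51 Ω
Z = 8.72 − j1.51 Ω
|Z| = √(8.72² + 1.51²) = 8.85 Ω
∠Z = arctan(-1.51/8.72) = -9.81°
cos φ = cos(-9.81°) = 0.985

0.985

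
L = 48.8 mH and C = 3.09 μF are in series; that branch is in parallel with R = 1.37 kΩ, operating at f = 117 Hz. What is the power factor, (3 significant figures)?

0.283

ω = 2πf = 735.1 rad/s
X_L = ωL = 35.9 Ω
X_C = 1/(ωC) = 440 Ω
Branch 1: Z₁ = R = 1370 Ω
Branch 2 (series LC): Z₂ = j(X_L − X_C) = −j404 Ω
Parallel: Z = Z₁Z₂/(Z₁+Z₂), |Z| = 388 Ω, ∠Z = -73.6°
cos φ = cos(-73.6°) = 0.283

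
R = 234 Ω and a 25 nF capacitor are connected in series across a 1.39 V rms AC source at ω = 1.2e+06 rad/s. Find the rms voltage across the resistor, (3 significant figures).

X_C = 1/(ωC) = 33.3 Ω
Z = 234 − j33.3 Ω
|Z| = √(234² + 33.3²) = 236 Ω
I = V/|Z| = 5.88 mA
V_R = I·|Z_R| = 0.00588 × 234 = 1.38 V

1.38 V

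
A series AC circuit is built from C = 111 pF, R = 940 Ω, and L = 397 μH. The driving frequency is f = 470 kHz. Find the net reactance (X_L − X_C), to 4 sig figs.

ω = 2πf = 2.953e+06 rad/s
X_L = ωL = 1172 Ω
X_C = 1/(ωC) = 3051 Ω
X = 1172 − 3051 = -1878 Ω

-1878 Ω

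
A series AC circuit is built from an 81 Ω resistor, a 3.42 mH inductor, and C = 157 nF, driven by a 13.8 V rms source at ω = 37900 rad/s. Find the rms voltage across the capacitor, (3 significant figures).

25.9 V

X_L = ωL = 130 Ω
X_C = 1/(ωC) = 168 Ω
Net reactance X = X_L − X_C = -38.4 Ω
Z = 81.0 − j38.4 Ω
|Z| = √(81.0² + 38.4²) = 89.7 Ω
I = V/|Z| = 154 mA
V_C = I·|Z_C| = 0.154 × 168 = 25.9 V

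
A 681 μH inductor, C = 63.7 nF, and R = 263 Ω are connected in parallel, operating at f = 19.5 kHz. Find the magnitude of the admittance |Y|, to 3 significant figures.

5.65 mS

ω = 2πf = 122500 rad/s
X_L = ωL = 83.4 Ω
X_C = 1/(ωC) = 128 Ω
Parallel: admittances add. Y = 1/R + 1/(jωL) + jωC
Y = (0.00380 − j0.00418) S
|Y| = 0.00565 S → |Z| = 1/|Y| = 177 Ω, ∠Z = −∠Y = 47.7°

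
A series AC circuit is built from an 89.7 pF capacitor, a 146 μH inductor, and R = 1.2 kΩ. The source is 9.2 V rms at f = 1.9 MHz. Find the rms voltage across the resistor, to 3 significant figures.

7.63 V

ω = 2πf = 1.194e+07 rad/s
X_L = ωL = 1740 Ω
X_C = 1/(ωC) = 934 Ω
Net reactance X = X_L − X_C = 809 Ω
Z = 1200 + j809 Ω
|Z| = √(1200² + 809²) = 1450 Ω
I = V/|Z| = 6.36 mA
V_R = I·|Z_R| = 0.00636 × 1200 = 7.63 V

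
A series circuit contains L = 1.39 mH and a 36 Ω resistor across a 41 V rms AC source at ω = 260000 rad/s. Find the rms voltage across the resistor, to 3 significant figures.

4.06 V

X_L = ωL = 361 Ω
Z = 36.0 + j361 Ω
|Z| = √(36.0² + 361²) = 363 Ω
I = V/|Z| = 113 mA
V_R = I·|Z_R| = 0.113 × 36.0 = 4.06 V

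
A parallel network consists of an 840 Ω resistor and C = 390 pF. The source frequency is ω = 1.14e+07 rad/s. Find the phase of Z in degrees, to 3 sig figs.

-75.0°

X_C = 1/(ωC) = 225 Ω
Parallel: admittances add. Y = 1/R + jωC
Y = (0.00119 + j0.00445) S
|Y| = 0.00460 S → |Z| = 1/|Y| = 217 Ω, ∠Z = −∠Y = -75.0°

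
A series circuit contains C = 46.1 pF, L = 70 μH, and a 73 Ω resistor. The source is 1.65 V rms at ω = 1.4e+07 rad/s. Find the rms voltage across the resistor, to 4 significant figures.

X_L = ωL = 980.0 Ω
X_C = 1/(ωC) = 1549 Ω
Net reactance X = X_L − X_C = -569.4 Ω
Z = 73.00 − j569.4 Ω
|Z| = √(73.00² + 569.4²) = 574.1 Ω
I = V/|Z| = 2.874 mA
V_R = I·|Z_R| = 0.002874 × 73.00 = 0.2098 V

0.2098 V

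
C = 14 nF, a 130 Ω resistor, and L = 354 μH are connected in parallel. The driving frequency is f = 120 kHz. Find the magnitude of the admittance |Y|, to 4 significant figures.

ω = 2πf = 754000 rad/s
X_L = ωL = 266.9 Ω
X_C = 1/(ωC) = 94.74 Ω
Parallel: admittances add. Y = 1/R + 1/(jωL) + jωC
Y = (0.007692 + j0.006809) S
|Y| = 0.01027 S → |Z| = 1/|Y| = 97.34 Ω, ∠Z = −∠Y = -41.51°

10.27 mS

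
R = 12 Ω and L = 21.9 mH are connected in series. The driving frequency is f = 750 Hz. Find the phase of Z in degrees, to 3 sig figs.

83.4°

ω = 2πf = 4712 rad/s
X_L = ωL = 103 Ω
Z = 12.0 + j103 Ω
|Z| = √(12.0² + 103²) = 104 Ω
∠Z = arctan(103/12.0) = 83.4°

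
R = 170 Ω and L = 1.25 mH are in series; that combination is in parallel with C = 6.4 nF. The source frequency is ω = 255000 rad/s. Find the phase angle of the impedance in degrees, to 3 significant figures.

31.9°

X_L = ωL = 319 Ω
X_C = 1/(ωC) = 613 Ω
Branch 1 (R+jX_L): Z₁ = 170 + j319 Ω, |Z₁| = 361 Ω
Branch 2 (−jX_C): Z₂ = −j613 Ω
Parallel: Z = Z₁Z₂/(Z₁+Z₂), |Z| = 652 Ω, ∠Z = 31.9°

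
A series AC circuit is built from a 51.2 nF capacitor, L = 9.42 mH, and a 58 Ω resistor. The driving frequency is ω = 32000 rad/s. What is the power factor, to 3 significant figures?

0.185

X_L = ωL = 301 Ω
X_C = 1/(ωC) = 610 Ω
Net reactance X = X_L − X_C = -309 Ω
Z = 58.0 − j309 Ω
|Z| = √(58.0² + 309²) = 314 Ω
∠Z = arctan(-309/58.0) = -79.4°
cos φ = cos(-79.4°) = 0.185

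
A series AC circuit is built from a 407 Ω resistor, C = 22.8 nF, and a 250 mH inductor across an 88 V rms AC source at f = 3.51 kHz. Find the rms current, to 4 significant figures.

24.80 mA

ω = 2πf = 22050 rad/s
X_L = ωL = 5513 Ω
X_C = 1/(ωC) = 1989 Ω
Net reactance X = X_L − X_C = 3525 Ω
Z = 407.0 + j3525 Ω
|Z| = √(407.0² + 3525²) = 3548 Ω
I = V/|Z| = 88/3548 = 24.80 mA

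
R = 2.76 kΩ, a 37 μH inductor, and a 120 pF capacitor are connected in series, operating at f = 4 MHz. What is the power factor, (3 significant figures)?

0.977

ω = 2πf = 2.513e+07 rad/s
X_L = ωL = 930 Ω
X_C = 1/(ωC) = 332 Ω
Net reactance X = X_L − X_C = 598 Ω
Z = 2760 + j598 Ω
|Z| = √(2760² + 598²) = 2820 Ω
∠Z = arctan(598/2760) = 12.2°
cos φ = cos(12.2°) = 0.977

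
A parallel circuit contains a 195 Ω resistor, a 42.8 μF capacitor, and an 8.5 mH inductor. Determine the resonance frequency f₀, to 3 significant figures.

ω₀ = 1/√(LC) = 1/√(0.0085 × 4.28e-05) = 1658 rad/s
f₀ = ω₀/(2π) = 264 Hz

264 Hz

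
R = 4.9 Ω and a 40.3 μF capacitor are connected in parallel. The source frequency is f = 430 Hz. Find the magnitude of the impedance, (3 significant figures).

ω = 2πf = 2702 rad/s
X_C = 1/(ωC) = 9.18 Ω
Parallel: admittances add. Y = 1/R + jωC
Y = (0.204 + j0.109) S
|Y| = 0.231 S → |Z| = 1/|Y| = 4.32 Ω, ∠Z = −∠Y = -28.1°

4.32 Ω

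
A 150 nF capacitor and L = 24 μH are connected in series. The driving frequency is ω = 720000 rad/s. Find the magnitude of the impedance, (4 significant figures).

X_L = ωL = 17.28 Ω
X_C = 1/(ωC) = 9.259 Ω
Net reactance X = X_L − X_C = 8.021 Ω
Z = j8.021 Ω
|Z| = √(0² + 8.021²) = 8.021 Ω

8.021 Ω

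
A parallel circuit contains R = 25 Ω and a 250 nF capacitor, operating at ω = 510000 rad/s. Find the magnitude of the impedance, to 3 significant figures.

X_C = 1/(ωC) = 7.84 Ω
Parallel: admittances add. Y = 1/R + jωC
Y = (0.0400 + j0.128) S
|Y| = 0.134 S → |Z| = 1/|Y| = 7.48 Ω, ∠Z = −∠Y = -72.6°

7.48 Ω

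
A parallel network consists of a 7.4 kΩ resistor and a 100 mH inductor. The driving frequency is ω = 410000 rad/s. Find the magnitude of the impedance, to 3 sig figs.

7280 Ω

X_L = ωL = 41000 Ω
Parallel: admittances add. Y = 1/R + 1/(jωL)
Y = (0.000135 − j2.44e-05) S
|Y| = 0.000137 S → |Z| = 1/|Y| = 7280 Ω, ∠Z = −∠Y = 10.2°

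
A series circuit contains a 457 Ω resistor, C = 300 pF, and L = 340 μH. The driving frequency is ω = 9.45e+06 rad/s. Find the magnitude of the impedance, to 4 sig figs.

X_L = ωL = 3213 Ω
X_C = 1/(ωC) = 352.7 Ω
Net reactance X = X_L − X_C = 2860 Ω
Z = 457.0 + j2860 Ω
|Z| = √(457.0² + 2860²) = 2897 Ω

2897 Ω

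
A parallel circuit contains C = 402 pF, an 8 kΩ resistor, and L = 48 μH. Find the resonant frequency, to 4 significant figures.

ω₀ = 1/√(LC) = 1/√(4.8e-05 × 4.02e-10) = 7.199e+06 rad/s
f₀ = ω₀/(2π) = 1.146 MHz

1.146 MHz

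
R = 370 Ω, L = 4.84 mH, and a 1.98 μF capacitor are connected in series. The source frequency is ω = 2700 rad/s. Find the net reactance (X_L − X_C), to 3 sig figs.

-174 Ω

X_L = ωL = 13.1 Ω
X_C = 1/(ωC) = 187 Ω
X = 13.1 − 187 = -174 Ω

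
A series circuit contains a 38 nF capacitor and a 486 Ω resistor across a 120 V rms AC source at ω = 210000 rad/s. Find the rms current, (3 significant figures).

239 mA

X_C = 1/(ωC) = 125 Ω
Z = 486 − j125 Ω
|Z| = √(486² + 125²) = 502 Ω
I = V/|Z| = 120/502 = 239 mA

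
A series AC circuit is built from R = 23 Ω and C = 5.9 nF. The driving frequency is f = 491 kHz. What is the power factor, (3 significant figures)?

ω = 2πf = 3.085e+06 rad/s
X_C = 1/(ωC) = 54.9 Ω
Z = 23.0 − j54.9 Ω
|Z| = √(23.0² + 54.9²) = 59.6 Ω
∠Z = arctan(-54.9/23.0) = -67.3°
cos φ = cos(-67.3°) = 0.386

0.386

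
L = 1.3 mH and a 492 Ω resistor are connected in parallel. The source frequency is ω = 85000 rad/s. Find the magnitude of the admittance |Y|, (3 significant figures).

9.28 mS

X_L = ωL = 110 Ω
Parallel: admittances add. Y = 1/R + 1/(jωL)
Y = (0.00203 − j0.00905) S
|Y| = 0.00928 S → |Z| = 1/|Y| = 108 Ω, ∠Z = −∠Y = 77.3°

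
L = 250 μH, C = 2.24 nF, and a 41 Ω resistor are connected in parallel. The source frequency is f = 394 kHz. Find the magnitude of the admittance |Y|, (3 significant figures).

ω = 2πf = 2.476e+06 rad/s
X_L = ωL = 619 Ω
X_C = 1/(ωC) = 180 Ω
Parallel: admittances add. Y = 1/R + 1/(jωL) + jωC
Y = (0.0244 + j0.00393) S
|Y| = 0.0247 S → |Z| = 1/|Y| = 40.5 Ω, ∠Z = −∠Y = -9.15°

24.7 mS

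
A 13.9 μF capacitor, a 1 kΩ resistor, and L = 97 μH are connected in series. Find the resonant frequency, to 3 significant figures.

4.33 kHz

ω₀ = 1/√(LC) = 1/√(9.7e-05 × 1.39e-05) = 27230 rad/s
f₀ = ω₀/(2π) = 4.33 kHz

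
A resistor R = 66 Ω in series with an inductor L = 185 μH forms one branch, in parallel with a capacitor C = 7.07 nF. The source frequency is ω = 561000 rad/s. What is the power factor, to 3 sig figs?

X_L = ωL = 104 Ω
X_C = 1/(ωC) = 252 Ω
Branch 1 (R+jX_L): Z₁ = 66.0 + j104 Ω, |Z₁| = 123 Ω
Branch 2 (−jX_C): Z₂ = −j252 Ω
Parallel: Z = Z₁Z₂/(Z₁+Z₂), |Z| = 191 Ω, ∠Z = 33.6°
cos φ = cos(33.6°) = 0.833

0.833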